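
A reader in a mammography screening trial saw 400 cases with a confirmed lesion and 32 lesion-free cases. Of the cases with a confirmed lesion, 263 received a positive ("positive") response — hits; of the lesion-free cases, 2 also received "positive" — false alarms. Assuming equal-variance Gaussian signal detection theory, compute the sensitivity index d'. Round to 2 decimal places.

H = 263/400 = 0.6575
FA = 2/32 = 0.0625
z(0.6575) = 0.4056, z(0.0625) = -1.5341
d' = z(H) − z(FA) = 0.4056 − (-1.5341) = 1.9397

d' = 1.94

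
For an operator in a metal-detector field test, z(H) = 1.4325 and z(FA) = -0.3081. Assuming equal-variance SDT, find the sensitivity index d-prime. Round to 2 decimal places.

d' = z(H) − z(FA) = 1.4325 − (-0.3081) = 1.7406

d-prime = 1.74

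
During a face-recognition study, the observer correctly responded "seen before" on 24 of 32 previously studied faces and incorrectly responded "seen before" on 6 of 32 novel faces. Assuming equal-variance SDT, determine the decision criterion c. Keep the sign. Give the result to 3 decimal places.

H = 24/32 = 0.7500
FA = 6/32 = 0.1875
Φ⁻¹(H) = Φ⁻¹(0.7500) = 0.6745
Φ⁻¹(FA) = Φ⁻¹(0.1875) = -0.8871
c = −½·[z(H) + z(FA)] = −0.5 × (0.6745 + (-0.8871)) = 0.1063
c > 0: the observer has a conservative response bias.

c = 0.106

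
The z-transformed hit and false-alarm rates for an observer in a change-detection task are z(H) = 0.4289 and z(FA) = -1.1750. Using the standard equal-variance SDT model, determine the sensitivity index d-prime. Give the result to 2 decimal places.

d' = z(H) − z(FA) = 0.4289 − (-1.1750) = 1.6039

d-prime = 1.60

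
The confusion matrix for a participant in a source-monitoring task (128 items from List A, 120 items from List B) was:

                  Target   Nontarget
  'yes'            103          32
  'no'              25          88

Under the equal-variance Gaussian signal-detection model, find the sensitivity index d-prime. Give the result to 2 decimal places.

H = 103/128 = 0.8047
FA = 32/120 = 0.2667
Φ⁻¹(0.8047) = 0.859, Φ⁻¹(0.2667) = -0.623
d' = z(H) − z(FA) = 0.859 − (-0.623) = 1.482

d-prime = 1.48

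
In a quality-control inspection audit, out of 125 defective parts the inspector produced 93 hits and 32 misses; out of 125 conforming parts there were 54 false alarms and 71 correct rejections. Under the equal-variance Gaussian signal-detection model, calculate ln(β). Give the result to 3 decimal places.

H = 93/125 = 0.7440
FA = 54/125 = 0.4320
z(H) = z(0.7440) = 0.6557
z(FA) = z(0.4320) = -0.1713
ln β = −½·[z(H)² − z(FA)²] = −0.5 × (0.4299 − 0.0293) = -0.2003

ln β = -0.200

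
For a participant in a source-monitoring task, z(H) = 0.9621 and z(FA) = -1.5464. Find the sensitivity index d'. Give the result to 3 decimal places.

d' = 2.509

d' = z(H) − z(FA) = 0.9621 − (-1.5464) = 2.5085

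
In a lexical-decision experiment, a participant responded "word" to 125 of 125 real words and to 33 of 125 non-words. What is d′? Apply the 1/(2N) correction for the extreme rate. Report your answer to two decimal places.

d′ = 3.28

The hit rate is 125/125 = 1, so apply the 1/(2N) correction: H → 1 − 1/(2·125) = 0.99600.
z(H) = z(0.99600) = 2.652
z(FA) = z(0.26400) = -0.631
d' = 2.652 − (-0.631) = 3.283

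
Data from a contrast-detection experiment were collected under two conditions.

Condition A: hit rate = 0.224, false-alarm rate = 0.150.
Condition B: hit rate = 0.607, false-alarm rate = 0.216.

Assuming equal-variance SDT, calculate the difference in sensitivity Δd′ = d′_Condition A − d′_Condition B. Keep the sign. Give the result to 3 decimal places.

Condition A: z(0.224) = -0.7588, z(0.150) = -1.0364, d' = 0.2776
Condition B: z(0.607) = 0.2715, z(0.216) = -0.7858, d' = 1.0573
Δd' = d'_Condition A − d'_Condition B = 0.2776 − 1.0573 = -0.7797
Condition B has the higher sensitivity.

Δd′ = -0.780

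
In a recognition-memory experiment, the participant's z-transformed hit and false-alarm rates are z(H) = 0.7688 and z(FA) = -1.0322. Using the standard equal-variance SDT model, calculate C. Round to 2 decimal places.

c = −½·[z(H) + z(FA)] = −½·(0.7688 + (-1.0322)) = 0.1317
c > 0: the participant has a conservative response bias.

C = 0.13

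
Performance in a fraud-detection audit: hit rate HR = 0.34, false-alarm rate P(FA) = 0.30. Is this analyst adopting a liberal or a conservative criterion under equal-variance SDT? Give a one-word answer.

conservative

z(H) = -0.412, z(FA) = -0.524
c = −½·(z(H) + z(FA)) = 0.468
c > 0 → conservative criterion (biased toward responding “no”).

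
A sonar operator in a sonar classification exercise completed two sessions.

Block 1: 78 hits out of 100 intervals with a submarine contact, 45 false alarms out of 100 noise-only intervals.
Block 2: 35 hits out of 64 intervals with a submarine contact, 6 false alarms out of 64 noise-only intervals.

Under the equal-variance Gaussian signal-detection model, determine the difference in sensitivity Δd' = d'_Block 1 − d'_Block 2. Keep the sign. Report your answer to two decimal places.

Δd' = -0.54

Block 1: z(0.7800) = 0.772, z(0.4500) = -0.126, d' = 0.898
Block 2: z(0.5469) = 0.118, z(0.0938) = -1.318, d' = 1.436
Δd' = d'_Block 1 − d'_Block 2 = 0.898 − 1.436 = -0.538
Block 2 has the higher sensitivity.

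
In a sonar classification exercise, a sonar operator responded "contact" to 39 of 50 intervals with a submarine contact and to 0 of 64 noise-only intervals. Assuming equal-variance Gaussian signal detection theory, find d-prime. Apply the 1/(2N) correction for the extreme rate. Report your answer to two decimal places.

The false-alarm rate is 0/64 = 0, so apply the 1/(2N) correction: FA → 1/(2·64) = 0.00781.
z(H) = z(0.78000) = 0.772
z(FA) = z(0.00781) = -2.418
d' = 0.772 − (-2.418) = 3.190

d-prime = 3.19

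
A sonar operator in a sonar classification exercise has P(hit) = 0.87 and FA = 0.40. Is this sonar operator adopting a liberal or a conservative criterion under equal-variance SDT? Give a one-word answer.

z(H) = 1.126, z(FA) = -0.253
c = −½·(z(H) + z(FA)) = -0.4365
c < 0 → liberal criterion (biased toward responding “yes”).

liberal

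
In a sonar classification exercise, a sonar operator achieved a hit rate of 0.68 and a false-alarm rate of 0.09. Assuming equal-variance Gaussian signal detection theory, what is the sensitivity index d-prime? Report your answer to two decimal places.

d-prime = 1.81

z(H) = z(0.68) = 0.468
z(FA) = z(0.09) = -1.341
d' = z(H) − z(FA) = 0.468 − (-1.341) = 1.809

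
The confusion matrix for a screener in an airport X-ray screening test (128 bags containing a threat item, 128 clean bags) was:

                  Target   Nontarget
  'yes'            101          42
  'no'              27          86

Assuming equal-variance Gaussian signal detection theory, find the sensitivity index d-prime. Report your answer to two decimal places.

H = 101/128 = 0.7891
FA = 42/128 = 0.3281
z(H) = 0.803
z(FA) = -0.445
d' = z(H) − z(FA) = 0.803 − (-0.445) = 1.248

d-prime = 1.25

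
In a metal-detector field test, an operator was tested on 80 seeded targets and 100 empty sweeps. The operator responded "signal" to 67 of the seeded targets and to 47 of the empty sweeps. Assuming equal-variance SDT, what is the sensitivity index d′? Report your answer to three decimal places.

H = 67/80 = 0.8375
FA = 47/100 = 0.4700
Φ⁻¹(H) = 0.9842
Φ⁻¹(FA) = -0.0753
d' = z(H) − z(FA) = 0.9842 − (-0.0753) = 1.0595

d′ = 1.060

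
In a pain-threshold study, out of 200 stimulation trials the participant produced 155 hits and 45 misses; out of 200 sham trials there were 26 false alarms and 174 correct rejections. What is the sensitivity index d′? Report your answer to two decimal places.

d′ = 1.88

H = 155/200 = 0.7750
FA = 26/200 = 0.1300
z(H) = z(0.7750) = 0.7554
z(FA) = z(0.1300) = -1.1264
d' = z(H) − z(FA) = 0.7554 − (-1.1264) = 1.8818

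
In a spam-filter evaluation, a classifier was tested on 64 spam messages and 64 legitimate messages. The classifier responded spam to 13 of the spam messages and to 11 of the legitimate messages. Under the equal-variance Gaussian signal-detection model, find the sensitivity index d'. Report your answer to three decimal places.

d' = 0.116

H = 13/64 = 0.2031
FA = 11/64 = 0.1719
z(0.2031) = -0.8306, z(0.1719) = -0.9467
d' = z(H) − z(FA) = -0.8306 − (-0.9467) = 0.1161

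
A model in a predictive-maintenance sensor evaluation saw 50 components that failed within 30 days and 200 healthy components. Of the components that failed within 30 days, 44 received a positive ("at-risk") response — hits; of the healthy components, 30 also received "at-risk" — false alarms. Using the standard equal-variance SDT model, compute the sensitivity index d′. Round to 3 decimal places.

d′ = 2.211

H = 44/50 = 0.8800
FA = 30/200 = 0.1500
z(H) = 1.1750
z(FA) = -1.0364
d' = z(H) − z(FA) = 1.1750 − (-1.0364) = 2.2114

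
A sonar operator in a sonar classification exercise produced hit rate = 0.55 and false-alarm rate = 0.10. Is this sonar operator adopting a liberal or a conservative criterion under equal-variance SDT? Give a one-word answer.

conservative

z(H) = 0.126, z(FA) = -1.282
c = −½·(z(H) + z(FA)) = 0.578
c > 0 → conservative criterion (biased toward responding “no”).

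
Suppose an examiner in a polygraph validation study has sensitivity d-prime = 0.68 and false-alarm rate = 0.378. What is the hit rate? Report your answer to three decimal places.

hit rate = 0.644

z(false-alarm rate) = z(0.378) = -0.3107
z(H) = z(FA) + d' = -0.3107 + 0.68 = 0.3693
hit rate = Φ(0.3693) = 0.6440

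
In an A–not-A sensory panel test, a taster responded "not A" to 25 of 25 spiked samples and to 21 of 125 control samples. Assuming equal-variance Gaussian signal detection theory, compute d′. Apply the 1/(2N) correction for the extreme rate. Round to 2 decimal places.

The hit rate is 25/25 = 1, so apply the 1/(2N) correction: H → 1 − 1/(2·25) = 0.98000.
z(H) = z(0.98000) = 2.054
z(FA) = z(0.16800) = -0.962
d' = 2.054 − (-0.962) = 3.016

d′ = 3.02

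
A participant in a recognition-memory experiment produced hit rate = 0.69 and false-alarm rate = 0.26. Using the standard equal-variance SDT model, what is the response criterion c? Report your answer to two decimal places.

z(0.69) = 0.4959, z(0.26) = -0.6433
c = −½·[z(H) + z(FA)] = −0.5 × (0.4959 + (-0.6433)) = 0.0737

c = 0.07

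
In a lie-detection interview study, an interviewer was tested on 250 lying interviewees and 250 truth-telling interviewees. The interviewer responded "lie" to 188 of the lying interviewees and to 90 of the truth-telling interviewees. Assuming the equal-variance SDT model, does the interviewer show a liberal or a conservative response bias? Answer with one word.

z(H) = 0.681, z(FA) = -0.358
c = −½·(z(H) + z(FA)) = -0.1615
c < 0 → liberal criterion (biased toward responding “yes”).

liberal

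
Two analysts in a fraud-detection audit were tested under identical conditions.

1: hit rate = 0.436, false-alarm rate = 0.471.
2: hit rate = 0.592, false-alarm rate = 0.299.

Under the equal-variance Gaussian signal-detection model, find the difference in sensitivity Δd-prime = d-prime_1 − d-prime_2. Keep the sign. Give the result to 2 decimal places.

1: z(0.436) = -0.161, z(0.471) = -0.073, d' = -0.088
2: z(0.592) = 0.233, z(0.299) = -0.527, d' = 0.760
Δd' = d'_1 − d'_2 = -0.088 − 0.760 = -0.848
2 has the higher sensitivity.

Δd-prime = -0.85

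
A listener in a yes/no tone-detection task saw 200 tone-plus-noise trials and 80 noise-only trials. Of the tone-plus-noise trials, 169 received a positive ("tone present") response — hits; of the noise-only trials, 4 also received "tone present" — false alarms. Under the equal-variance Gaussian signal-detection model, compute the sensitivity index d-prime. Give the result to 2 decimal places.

H = 169/200 = 0.8450
FA = 4/80 = 0.0500
Φ⁻¹(H) = 1.015
Φ⁻¹(FA) = -1.645
d' = z(H) − z(FA) = 1.015 − (-1.645) = 2.660

d-prime = 2.66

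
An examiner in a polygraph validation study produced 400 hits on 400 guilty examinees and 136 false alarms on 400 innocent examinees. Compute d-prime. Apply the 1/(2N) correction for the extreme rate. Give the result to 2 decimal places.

The hit rate is 400/400 = 1, so apply the 1/(2N) correction: H → 1 − 1/(2·400) = 0.99875.
z(H) = z(0.99875) = 3.023
z(FA) = z(0.34000) = -0.412
d' = 3.023 − (-0.412) = 3.435

d-prime = 3.44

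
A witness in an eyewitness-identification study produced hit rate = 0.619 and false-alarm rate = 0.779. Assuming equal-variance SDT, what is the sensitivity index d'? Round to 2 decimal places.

z(H) = z(0.619) = 0.3029
z(FA) = z(0.779) = 0.7688
d' = z(H) − z(FA) = 0.3029 − 0.7688 = -0.4659

d' = -0.47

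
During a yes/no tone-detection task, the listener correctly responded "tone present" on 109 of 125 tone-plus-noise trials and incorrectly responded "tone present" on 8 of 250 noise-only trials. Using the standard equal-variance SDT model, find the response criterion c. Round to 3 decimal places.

c = 0.358

H = 109/125 = 0.8720
FA = 8/250 = 0.0320
z(H) = z(0.8720) = 1.1359
z(FA) = z(0.0320) = -1.8522
c = −½·[z(H) + z(FA)] = −0.5 × (1.1359 + (-1.8522)) = 0.35815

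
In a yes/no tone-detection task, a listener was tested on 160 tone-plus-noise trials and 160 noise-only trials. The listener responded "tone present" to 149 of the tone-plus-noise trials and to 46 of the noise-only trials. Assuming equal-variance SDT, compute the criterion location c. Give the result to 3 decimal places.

H = 149/160 = 0.9313
FA = 46/160 = 0.2875
z(H) = 1.4855
z(FA) = -0.5607
c = −½·[z(H) + z(FA)] = −0.5 × (1.4855 + (-0.5607)) = -0.4624

c = -0.462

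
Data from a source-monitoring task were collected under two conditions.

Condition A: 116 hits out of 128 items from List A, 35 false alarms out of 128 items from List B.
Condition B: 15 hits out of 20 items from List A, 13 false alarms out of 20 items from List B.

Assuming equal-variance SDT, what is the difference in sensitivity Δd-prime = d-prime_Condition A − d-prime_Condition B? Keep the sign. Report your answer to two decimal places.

Condition A: z(0.9062) = 1.318, z(0.2734) = -0.603, d' = 1.921
Condition B: z(0.7500) = 0.674, z(0.6500) = 0.385, d' = 0.289
Δd' = d'_Condition A − d'_Condition B = 1.921 − 0.289 = 1.632
Condition A has the higher sensitivity.

Δd-prime = 1.63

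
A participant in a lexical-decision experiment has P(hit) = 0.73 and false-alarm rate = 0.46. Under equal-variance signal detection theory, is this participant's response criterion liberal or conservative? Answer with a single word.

liberal

z(H) = 0.613, z(FA) = -0.100
c = −½·(z(H) + z(FA)) = -0.2565
c < 0 → liberal criterion (biased toward responding “yes”).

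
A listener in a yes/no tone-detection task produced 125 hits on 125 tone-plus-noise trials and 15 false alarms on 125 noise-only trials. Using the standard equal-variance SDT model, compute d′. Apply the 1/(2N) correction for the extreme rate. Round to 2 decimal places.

d′ = 3.83

The hit rate is 125/125 = 1, so apply the 1/(2N) correction: H → 1 − 1/(2·125) = 0.99600.
z(H) = z(0.99600) = 2.652
z(FA) = z(0.12000) = -1.175
d' = 2.652 − (-1.175) = 3.827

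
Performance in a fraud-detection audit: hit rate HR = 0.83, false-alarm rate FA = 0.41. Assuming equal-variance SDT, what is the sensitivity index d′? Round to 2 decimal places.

d′ = 1.18

z(H) = z(0.83) = 0.9542
z(FA) = z(0.41) = -0.2275
d' = z(H) − z(FA) = 0.9542 − (-0.2275) = 1.1817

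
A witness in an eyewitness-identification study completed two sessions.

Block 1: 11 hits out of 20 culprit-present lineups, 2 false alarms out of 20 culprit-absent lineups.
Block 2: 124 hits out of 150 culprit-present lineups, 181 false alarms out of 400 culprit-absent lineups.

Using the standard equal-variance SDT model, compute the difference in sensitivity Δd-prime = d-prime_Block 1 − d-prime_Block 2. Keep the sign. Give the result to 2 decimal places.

Block 1: z(0.5500) = 0.126, z(0.1000) = -1.282, d' = 1.408
Block 2: z(0.8267) = 0.941, z(0.4525) = -0.119, d' = 1.060
Δd' = d'_Block 1 − d'_Block 2 = 1.408 − 1.060 = 0.348
Block 1 has the higher sensitivity.

Δd-prime = 0.35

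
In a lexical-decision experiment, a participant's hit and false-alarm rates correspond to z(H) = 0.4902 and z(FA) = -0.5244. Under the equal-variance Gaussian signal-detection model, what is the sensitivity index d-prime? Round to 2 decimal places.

d' = z(H) − z(FA) = 0.4902 − (-0.5244) = 1.0146

d-prime = 1.01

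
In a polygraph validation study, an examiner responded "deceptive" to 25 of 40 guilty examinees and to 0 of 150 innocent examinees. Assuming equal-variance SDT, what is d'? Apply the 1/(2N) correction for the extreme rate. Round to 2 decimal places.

The false-alarm rate is 0/150 = 0, so apply the 1/(2N) correction: FA → 1/(2·150) = 0.00333.
z(H) = z(0.62500) = 0.319
z(FA) = z(0.00333) = -2.713
d' = 0.319 − (-2.713) = 3.032

d' = 3.03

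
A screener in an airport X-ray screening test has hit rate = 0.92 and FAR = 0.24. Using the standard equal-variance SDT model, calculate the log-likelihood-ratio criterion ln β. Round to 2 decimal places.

ln β = -0.74

z(0.92) = 1.405, z(0.24) = -0.706
ln β = −½·[z(H)² − z(FA)²] = −0.5 × (1.974 − 0.498) = -0.738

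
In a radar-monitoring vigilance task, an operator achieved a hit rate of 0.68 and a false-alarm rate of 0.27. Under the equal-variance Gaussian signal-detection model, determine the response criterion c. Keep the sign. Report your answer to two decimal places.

z(0.68) = 0.4677, z(0.27) = -0.6128
c = −½·[z(H) + z(FA)] = −0.5 × (0.4677 + (-0.6128)) = 0.07255
c > 0: the operator has a conservative response bias.

c = 0.07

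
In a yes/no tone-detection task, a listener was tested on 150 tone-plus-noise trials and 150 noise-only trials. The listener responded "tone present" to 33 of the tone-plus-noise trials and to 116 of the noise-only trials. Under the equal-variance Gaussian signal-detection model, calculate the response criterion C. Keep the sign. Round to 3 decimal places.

H = 33/150 = 0.2200
FA = 116/150 = 0.7733
Φ⁻¹(H) = -0.7722
Φ⁻¹(FA) = 0.7498
c = −½·[z(H) + z(FA)] = −0.5 × (-0.7722 + 0.7498) = 0.0112

C = 0.011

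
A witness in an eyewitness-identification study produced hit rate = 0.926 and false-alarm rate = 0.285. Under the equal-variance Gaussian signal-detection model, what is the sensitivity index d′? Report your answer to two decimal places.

z(H) = z(0.926) = 1.4466
z(FA) = z(0.285) = -0.5681
d' = z(H) − z(FA) = 1.4466 − (-0.5681) = 2.0147

d′ = 2.01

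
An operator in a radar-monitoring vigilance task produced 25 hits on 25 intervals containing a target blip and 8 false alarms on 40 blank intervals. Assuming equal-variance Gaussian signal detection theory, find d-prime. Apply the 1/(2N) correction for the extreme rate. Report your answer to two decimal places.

d-prime = 2.90

The hit rate is 25/25 = 1, so apply the 1/(2N) correction: H → 1 − 1/(2·25) = 0.98000.
z(H) = z(0.98000) = 2.054
z(FA) = z(0.20000) = -0.842
d' = 2.054 − (-0.842) = 2.896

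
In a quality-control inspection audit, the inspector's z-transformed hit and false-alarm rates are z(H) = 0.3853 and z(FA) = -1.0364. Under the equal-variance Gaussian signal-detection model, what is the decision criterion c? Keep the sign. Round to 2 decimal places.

c = −½·[z(H) + z(FA)] = −½·(0.3853 + (-1.0364)) = 0.32555
c > 0: the inspector has a conservative response bias.

c = 0.33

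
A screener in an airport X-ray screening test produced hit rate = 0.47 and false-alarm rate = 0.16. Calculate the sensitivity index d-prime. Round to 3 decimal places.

z(H) = z(0.47) = -0.0753
z(FA) = z(0.16) = -0.9945
d' = z(H) − z(FA) = -0.0753 − (-0.9945) = 0.9192

d-prime = 0.919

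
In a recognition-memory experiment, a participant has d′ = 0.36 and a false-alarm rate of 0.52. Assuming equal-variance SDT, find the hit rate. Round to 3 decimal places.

z(false-alarm rate) = z(0.52) = 0.0502
z(H) = z(FA) + d' = 0.0502 + 0.36 = 0.4102
hit rate = Φ(0.4102) = 0.6592

hit rate = 0.659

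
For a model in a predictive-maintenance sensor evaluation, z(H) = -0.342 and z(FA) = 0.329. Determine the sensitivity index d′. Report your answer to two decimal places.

d' = z(H) − z(FA) = -0.342 − 0.329 = -0.671

d′ = -0.67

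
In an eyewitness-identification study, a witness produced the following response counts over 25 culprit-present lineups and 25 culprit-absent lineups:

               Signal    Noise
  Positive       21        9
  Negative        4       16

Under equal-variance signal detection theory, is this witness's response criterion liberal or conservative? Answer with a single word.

liberal

z(H) = 0.994, z(FA) = -0.358
c = −½·(z(H) + z(FA)) = -0.318
c < 0 → liberal criterion (biased toward responding “yes”).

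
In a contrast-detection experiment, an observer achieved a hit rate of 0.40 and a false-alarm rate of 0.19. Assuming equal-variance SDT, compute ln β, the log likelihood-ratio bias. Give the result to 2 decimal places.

z(H) = -0.253
z(FA) = -0.878
ln β = −½·[z(H)² − z(FA)²] = −0.5 × (0.064 − 0.771) = 0.3535

ln β = 0.35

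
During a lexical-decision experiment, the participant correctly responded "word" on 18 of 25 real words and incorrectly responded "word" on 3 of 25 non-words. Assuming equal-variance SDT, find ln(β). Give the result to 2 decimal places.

H = 18/25 = 0.7200
FA = 3/25 = 0.1200
z(H) = 0.583
z(FA) = -1.175
ln β = −½·[z(H)² − z(FA)²] = −0.5 × (0.340 − 1.381) = 0.5205

ln β = 0.52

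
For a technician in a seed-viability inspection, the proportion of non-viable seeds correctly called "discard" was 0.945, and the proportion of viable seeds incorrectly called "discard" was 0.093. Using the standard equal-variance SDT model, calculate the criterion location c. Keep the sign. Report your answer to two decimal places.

c = -0.14

z(H) = 1.598
z(FA) = -1.323
c = −½·[z(H) + z(FA)] = −0.5 × (1.598 + (-1.323)) = -0.1375
c < 0: the technician has a liberal response bias.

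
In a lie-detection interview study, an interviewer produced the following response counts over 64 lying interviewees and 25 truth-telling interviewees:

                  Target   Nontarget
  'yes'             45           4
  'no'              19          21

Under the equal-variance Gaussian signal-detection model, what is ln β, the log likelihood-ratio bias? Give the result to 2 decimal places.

H = 45/64 = 0.7031
FA = 4/25 = 0.1600
z(H) = 0.533
z(FA) = -0.994
ln β = −½·[z(H)² − z(FA)²] = −0.5 × (0.284 − 0.988) = 0.352

ln β = 0.35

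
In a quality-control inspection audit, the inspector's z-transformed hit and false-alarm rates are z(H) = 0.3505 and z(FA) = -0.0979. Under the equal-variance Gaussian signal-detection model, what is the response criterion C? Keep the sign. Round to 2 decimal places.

C = -0.13

c = −½·[z(H) + z(FA)] = −½·(0.3505 + (-0.0979)) = -0.1263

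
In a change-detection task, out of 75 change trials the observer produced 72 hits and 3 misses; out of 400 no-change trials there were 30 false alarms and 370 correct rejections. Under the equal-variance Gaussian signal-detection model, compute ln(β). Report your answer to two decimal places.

H = 72/75 = 0.9600
FA = 30/400 = 0.0750
z(0.9600) = 1.751, z(0.0750) = -1.440
ln β = −½·[z(H)² − z(FA)²] = −0.5 × (3.066 − 2.074) = -0.496

ln β = -0.50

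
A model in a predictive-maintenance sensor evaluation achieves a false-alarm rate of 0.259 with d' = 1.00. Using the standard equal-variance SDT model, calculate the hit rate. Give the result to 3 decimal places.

z(false-alarm rate) = z(0.259) = -0.6464
z(H) = z(FA) + d' = -0.6464 + 1.00 = 0.3536
hit rate = Φ(0.3536) = 0.6382

hit rate = 0.638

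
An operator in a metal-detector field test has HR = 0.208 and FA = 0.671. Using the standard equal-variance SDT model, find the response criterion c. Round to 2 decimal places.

c = 0.19

Φ⁻¹(H) = Φ⁻¹(0.208) = -0.813
Φ⁻¹(FA) = Φ⁻¹(0.671) = 0.443
c = −½·[z(H) + z(FA)] = −0.5 × (-0.813 + 0.443) = 0.185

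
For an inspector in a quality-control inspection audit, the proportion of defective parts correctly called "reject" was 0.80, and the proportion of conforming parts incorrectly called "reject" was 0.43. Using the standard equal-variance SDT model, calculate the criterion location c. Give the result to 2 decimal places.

c = -0.33

z(H) = 0.8416
z(FA) = -0.1764
c = −½·[z(H) + z(FA)] = −0.5 × (0.8416 + (-0.1764)) = -0.3326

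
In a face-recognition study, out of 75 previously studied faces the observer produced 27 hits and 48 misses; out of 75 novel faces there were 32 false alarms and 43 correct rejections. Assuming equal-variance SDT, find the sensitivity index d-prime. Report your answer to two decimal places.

d-prime = -0.17

H = 27/75 = 0.3600
FA = 32/75 = 0.4267
Φ⁻¹(H) = -0.3585
Φ⁻¹(FA) = -0.1848
d' = z(H) − z(FA) = -0.3585 − (-0.1848) = -0.1737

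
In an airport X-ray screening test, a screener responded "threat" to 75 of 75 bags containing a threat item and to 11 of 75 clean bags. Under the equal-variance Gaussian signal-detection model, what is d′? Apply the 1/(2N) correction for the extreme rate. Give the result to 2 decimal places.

d′ = 3.53

The hit rate is 75/75 = 1, so apply the 1/(2N) correction: H → 1 − 1/(2·75) = 0.99333.
z(H) = z(0.99333) = 2.475
z(FA) = z(0.14667) = -1.051
d' = 2.475 − (-1.051) = 3.526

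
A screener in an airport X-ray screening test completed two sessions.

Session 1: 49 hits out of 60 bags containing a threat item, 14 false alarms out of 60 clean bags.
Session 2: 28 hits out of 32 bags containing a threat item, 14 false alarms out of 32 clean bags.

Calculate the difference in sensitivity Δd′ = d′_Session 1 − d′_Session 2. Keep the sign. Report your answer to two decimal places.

Session 1: z(0.8167) = 0.903, z(0.2333) = -0.728, d' = 1.631
Session 2: z(0.8750) = 1.150, z(0.4375) = -0.157, d' = 1.307
Δd' = d'_Session 1 − d'_Session 2 = 1.631 − 1.307 = 0.324
Session 1 has the higher sensitivity.

Δd′ = 0.32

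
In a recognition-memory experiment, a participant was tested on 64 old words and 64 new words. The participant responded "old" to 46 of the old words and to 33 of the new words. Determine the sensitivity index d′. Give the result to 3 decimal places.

d′ = 0.540

H = 46/64 = 0.7188
FA = 33/64 = 0.5156
Φ⁻¹(0.7188) = 0.5793, Φ⁻¹(0.5156) = 0.0391
d' = z(H) − z(FA) = 0.5793 − 0.0391 = 0.5402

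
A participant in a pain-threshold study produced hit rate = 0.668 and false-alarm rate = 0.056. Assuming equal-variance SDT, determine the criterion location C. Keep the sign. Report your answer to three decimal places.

C = 0.577

z(H) = z(0.668) = 0.4344
z(FA) = z(0.056) = -1.5893
c = −½·[z(H) + z(FA)] = −0.5 × (0.4344 + (-1.5893)) = 0.57745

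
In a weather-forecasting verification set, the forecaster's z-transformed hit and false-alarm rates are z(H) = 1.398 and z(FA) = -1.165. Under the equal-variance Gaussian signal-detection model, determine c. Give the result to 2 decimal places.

c = -0.12

c = −½·[z(H) + z(FA)] = −½·(1.398 + (-1.165)) = -0.1165
c < 0: the forecaster has a liberal response bias.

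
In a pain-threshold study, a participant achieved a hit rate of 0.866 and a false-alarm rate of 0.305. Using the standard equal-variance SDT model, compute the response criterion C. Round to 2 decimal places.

C = -0.30

z(0.866) = 1.108, z(0.305) = -0.510
c = −½·[z(H) + z(FA)] = −0.5 × (1.108 + (-0.510)) = -0.299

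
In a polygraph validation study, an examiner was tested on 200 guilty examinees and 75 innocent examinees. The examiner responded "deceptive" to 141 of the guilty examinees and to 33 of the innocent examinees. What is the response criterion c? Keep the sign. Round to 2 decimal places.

H = 141/200 = 0.7050
FA = 33/75 = 0.4400
z(H) = z(0.7050) = 0.539
z(FA) = z(0.4400) = -0.151
c = −½·[z(H) + z(FA)] = −0.5 × (0.539 + (-0.151)) = -0.194

c = -0.19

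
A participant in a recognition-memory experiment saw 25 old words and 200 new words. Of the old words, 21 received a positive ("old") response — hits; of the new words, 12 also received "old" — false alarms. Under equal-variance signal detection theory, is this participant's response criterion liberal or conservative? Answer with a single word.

z(H) = 0.994, z(FA) = -1.555
c = −½·(z(H) + z(FA)) = 0.2805
c > 0 → conservative criterion (biased toward responding “no”).

conservative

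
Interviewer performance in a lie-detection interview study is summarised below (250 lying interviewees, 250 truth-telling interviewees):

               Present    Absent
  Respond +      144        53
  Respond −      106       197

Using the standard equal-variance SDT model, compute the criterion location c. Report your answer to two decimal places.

c = 0.30

H = 144/250 = 0.5760
FA = 53/250 = 0.2120
Φ⁻¹(H) = Φ⁻¹(0.5760) = 0.192
Φ⁻¹(FA) = Φ⁻¹(0.2120) = -0.800
c = −½·[z(H) + z(FA)] = −0.5 × (0.192 + (-0.800)) = 0.304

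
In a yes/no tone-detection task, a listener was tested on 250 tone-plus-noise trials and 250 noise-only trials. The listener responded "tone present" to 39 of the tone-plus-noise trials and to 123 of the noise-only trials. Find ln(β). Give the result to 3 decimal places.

ln β = -0.511

H = 39/250 = 0.1560
FA = 123/250 = 0.4920
Φ⁻¹(0.1560) = -1.0110, Φ⁻¹(0.4920) = -0.0201
ln β = −½·[z(H)² − z(FA)²] = −0.5 × (1.0221 − 0.0004) = -0.51085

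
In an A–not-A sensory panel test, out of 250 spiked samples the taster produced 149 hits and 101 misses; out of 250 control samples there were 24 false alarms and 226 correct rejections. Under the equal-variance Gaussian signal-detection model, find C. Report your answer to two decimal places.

H = 149/250 = 0.5960
FA = 24/250 = 0.0960
z(H) = 0.243
z(FA) = -1.305
c = −½·[z(H) + z(FA)] = −0.5 × (0.243 + (-1.305)) = 0.531
c > 0: the taster has a conservative response bias.

C = 0.53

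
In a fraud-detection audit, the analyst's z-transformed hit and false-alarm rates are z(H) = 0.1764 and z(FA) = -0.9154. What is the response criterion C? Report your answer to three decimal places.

c = −½·[z(H) + z(FA)] = −½·(0.1764 + (-0.9154)) = 0.3695

C = 0.370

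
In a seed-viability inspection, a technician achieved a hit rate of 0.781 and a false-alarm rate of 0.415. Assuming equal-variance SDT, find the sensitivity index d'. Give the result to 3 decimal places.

z(H) = z(0.781) = 0.7756
z(FA) = z(0.415) = -0.2147
d' = z(H) − z(FA) = 0.7756 − (-0.2147) = 0.9903

d' = 0.990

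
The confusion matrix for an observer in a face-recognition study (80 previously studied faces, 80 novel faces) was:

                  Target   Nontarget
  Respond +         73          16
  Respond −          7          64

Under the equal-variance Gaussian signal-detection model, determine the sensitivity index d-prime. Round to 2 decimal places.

H = 73/80 = 0.9125
FA = 16/80 = 0.2000
z(H) = z(0.9125) = 1.356
z(FA) = z(0.2000) = -0.842
d' = z(H) − z(FA) = 1.356 − (-0.842) = 2.198

d-prime = 2.20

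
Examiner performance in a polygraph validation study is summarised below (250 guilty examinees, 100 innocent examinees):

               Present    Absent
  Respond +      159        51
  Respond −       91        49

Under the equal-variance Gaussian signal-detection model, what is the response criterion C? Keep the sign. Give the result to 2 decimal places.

H = 159/250 = 0.6360
FA = 51/100 = 0.5100
z(H) = z(0.6360) = 0.348
z(FA) = z(0.5100) = 0.025
c = −½·[z(H) + z(FA)] = −0.5 × (0.348 + 0.025) = -0.1865

C = -0.19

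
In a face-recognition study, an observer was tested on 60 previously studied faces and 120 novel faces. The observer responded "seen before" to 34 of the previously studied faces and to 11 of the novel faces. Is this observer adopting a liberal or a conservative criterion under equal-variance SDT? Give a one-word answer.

conservative

z(H) = 0.168, z(FA) = -1.331
c = −½·(z(H) + z(FA)) = 0.5815
c > 0 → conservative criterion (biased toward responding “no”).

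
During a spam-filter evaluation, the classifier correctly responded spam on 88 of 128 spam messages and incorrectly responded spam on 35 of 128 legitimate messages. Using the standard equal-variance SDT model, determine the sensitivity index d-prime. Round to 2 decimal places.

d-prime = 1.09

H = 88/128 = 0.6875
FA = 35/128 = 0.2734
Φ⁻¹(H) = 0.489
Φ⁻¹(FA) = -0.603
d' = z(H) − z(FA) = 0.489 − (-0.603) = 1.092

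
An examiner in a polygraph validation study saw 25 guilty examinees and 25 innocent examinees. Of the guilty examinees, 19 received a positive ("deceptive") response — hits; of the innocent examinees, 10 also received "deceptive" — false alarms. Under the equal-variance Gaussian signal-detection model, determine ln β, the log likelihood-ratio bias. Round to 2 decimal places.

ln β = -0.22

H = 19/25 = 0.7600
FA = 10/25 = 0.4000
z(H) = z(0.7600) = 0.706
z(FA) = z(0.4000) = -0.253
ln β = −½·[z(H)² − z(FA)²] = −0.5 × (0.498 − 0.064) = -0.217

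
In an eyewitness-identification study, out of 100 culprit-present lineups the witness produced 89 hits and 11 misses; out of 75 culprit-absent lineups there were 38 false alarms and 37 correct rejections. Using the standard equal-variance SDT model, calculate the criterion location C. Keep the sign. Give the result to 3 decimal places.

C = -0.622

H = 89/100 = 0.8900
FA = 38/75 = 0.5067
z(H) = z(0.8900) = 1.2265
z(FA) = z(0.5067) = 0.0168
c = −½·[z(H) + z(FA)] = −0.5 × (1.2265 + 0.0168) = -0.62165
c < 0: the witness has a liberal response bias.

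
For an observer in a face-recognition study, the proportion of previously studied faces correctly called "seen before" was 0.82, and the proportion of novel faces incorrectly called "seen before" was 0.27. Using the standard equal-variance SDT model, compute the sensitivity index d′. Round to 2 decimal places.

z(0.82) = 0.915, z(0.27) = -0.613
d' = z(H) − z(FA) = 0.915 − (-0.613) = 1.528

d′ = 1.53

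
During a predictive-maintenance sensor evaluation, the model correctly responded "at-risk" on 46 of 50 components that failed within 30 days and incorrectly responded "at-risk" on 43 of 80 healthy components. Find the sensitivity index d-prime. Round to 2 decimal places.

d-prime = 1.31

H = 46/50 = 0.9200
FA = 43/80 = 0.5375
Φ⁻¹(H) = 1.4051
Φ⁻¹(FA) = 0.0941
d' = z(H) − z(FA) = 1.4051 − 0.0941 = 1.3110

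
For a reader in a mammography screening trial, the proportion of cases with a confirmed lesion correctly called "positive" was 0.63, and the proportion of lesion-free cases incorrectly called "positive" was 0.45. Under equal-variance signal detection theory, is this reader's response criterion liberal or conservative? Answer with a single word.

liberal

z(H) = 0.332, z(FA) = -0.126
c = −½·(z(H) + z(FA)) = -0.103
c < 0 → liberal criterion (biased toward responding “yes”).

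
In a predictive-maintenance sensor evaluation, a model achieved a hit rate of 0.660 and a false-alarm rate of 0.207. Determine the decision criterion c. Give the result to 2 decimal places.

c = 0.20

z(0.660) = 0.4125, z(0.207) = -0.8169
c = −½·[z(H) + z(FA)] = −0.5 × (0.4125 + (-0.8169)) = 0.2022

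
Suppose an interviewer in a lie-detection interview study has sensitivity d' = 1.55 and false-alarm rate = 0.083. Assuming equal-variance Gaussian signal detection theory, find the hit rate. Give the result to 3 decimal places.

z(false-alarm rate) = z(0.083) = -1.3852
z(H) = z(FA) + d' = -1.3852 + 1.55 = 0.1648
hit rate = Φ(0.1648) = 0.5654

hit rate = 0.565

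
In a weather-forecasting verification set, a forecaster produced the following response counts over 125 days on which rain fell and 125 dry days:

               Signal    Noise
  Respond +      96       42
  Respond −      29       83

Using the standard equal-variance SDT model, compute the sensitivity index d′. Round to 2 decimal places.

d′ = 1.16

H = 96/125 = 0.7680
FA = 42/125 = 0.3360
z(H) = 0.732
z(FA) = -0.423
d' = z(H) − z(FA) = 0.732 − (-0.423) = 1.155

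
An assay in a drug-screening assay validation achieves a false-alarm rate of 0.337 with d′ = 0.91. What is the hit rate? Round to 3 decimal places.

hit rate = 0.688

z(false-alarm rate) = z(0.337) = -0.4207
z(H) = z(FA) + d' = -0.4207 + 0.91 = 0.4893
hit rate = Φ(0.4893) = 0.6877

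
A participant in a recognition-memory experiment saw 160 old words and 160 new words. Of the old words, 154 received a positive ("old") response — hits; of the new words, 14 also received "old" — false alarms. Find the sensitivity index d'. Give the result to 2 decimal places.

H = 154/160 = 0.9625
FA = 14/160 = 0.0875
z(H) = z(0.9625) = 1.780
z(FA) = z(0.0875) = -1.356
d' = z(H) − z(FA) = 1.780 − (-1.356) = 3.136

d' = 3.14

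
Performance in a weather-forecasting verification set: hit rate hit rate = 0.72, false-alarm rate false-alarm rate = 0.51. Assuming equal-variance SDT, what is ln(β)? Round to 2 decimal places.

ln β = -0.17

Φ⁻¹(H) = Φ⁻¹(0.72) = 0.583
Φ⁻¹(FA) = Φ⁻¹(0.51) = 0.025
ln β = −½·[z(H)² − z(FA)²] = −0.5 × (0.340 − 0.001) = -0.1695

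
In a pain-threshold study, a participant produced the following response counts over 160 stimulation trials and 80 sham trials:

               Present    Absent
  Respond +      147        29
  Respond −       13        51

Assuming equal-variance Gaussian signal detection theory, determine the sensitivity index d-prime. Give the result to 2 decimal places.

d-prime = 1.75

H = 147/160 = 0.9187
FA = 29/80 = 0.3625
z(H) = 1.396
z(FA) = -0.352
d' = z(H) − z(FA) = 1.396 − (-0.352) = 1.748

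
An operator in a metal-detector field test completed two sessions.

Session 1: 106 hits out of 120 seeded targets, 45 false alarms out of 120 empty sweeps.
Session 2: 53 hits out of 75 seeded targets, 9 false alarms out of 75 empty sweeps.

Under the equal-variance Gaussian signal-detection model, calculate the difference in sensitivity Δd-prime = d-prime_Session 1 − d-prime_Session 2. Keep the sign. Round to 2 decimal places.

Session 1: z(0.8833) = 1.192, z(0.3750) = -0.319, d' = 1.511
Session 2: z(0.7067) = 0.544, z(0.1200) = -1.175, d' = 1.719
Δd' = d'_Session 1 − d'_Session 2 = 1.511 − 1.719 = -0.208
Session 2 has the higher sensitivity.

Δd-prime = -0.21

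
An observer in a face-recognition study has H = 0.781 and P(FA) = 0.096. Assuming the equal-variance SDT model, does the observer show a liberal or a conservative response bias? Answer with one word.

conservative

z(H) = 0.776, z(FA) = -1.305
c = −½·(z(H) + z(FA)) = 0.2645
c > 0 → conservative criterion (biased toward responding “no”).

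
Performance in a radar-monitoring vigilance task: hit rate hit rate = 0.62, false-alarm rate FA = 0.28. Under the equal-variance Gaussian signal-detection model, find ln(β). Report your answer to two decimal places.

z(H) = 0.305
z(FA) = -0.583
ln β = −½·[z(H)² − z(FA)²] = −0.5 × (0.093 − 0.340) = 0.1235

ln β = 0.12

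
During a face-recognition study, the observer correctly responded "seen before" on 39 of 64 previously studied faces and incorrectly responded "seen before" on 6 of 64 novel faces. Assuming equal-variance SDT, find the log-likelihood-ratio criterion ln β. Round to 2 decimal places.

H = 39/64 = 0.6094
FA = 6/64 = 0.0938
z(0.6094) = 0.278, z(0.0938) = -1.318
ln β = −½·[z(H)² − z(FA)²] = −0.5 × (0.077 − 1.737) = 0.830

ln β = 0.83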